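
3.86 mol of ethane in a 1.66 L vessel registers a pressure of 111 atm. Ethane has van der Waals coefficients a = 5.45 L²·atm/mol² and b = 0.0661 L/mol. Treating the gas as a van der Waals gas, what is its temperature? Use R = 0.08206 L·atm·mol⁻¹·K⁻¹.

T ≈ 623.0 K

T = (P + a n²/V²)(V − nb)/(nR)
P + a n²/V² = 111 + (5.45)(3.86)²/(1.66)² = 140.47 atm
V − nb = 1.66 − (3.86)(0.0661) = 1.4049 L
T = (140.47)(1.4049)/((3.86)(0.08206)) = 623.0 K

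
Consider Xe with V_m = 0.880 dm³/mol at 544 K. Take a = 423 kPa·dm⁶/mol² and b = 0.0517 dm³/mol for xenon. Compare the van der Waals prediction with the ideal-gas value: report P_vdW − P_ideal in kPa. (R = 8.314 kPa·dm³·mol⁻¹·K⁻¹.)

Ideal: P_ideal = RT/V_m = (8.314)(544)/0.880 = 5139.56 kPa
vdW: P = RT/(V_m − b) − a/V_m² = 4522.82/0.828300 − 423/0.774400 = 5460.36 − 546.229 = 4914.13 kPa
ΔP = 4914.13 − 5139.56 = -225.4 kPa

ΔP ≈ -225.4 kPa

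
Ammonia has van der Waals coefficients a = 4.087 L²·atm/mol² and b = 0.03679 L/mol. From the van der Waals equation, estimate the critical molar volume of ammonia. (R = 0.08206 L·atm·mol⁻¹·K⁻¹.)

For a van der Waals gas, V_m,c = 3b.
V_m,c = 3×0.03679 = 0.1104 L/mol

V_m,c ≈ 0.1104 L/mol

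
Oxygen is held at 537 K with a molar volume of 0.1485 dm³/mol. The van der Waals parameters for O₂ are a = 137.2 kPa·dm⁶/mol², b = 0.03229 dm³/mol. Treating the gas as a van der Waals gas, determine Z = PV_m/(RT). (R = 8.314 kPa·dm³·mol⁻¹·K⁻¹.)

Z ≈ 1.071

P = RT/(V_m − b) − a/V_m² = (8.314)(537)/(0.1485 − 0.03229) − 137.2/(0.1485)²
  = 4464.6/0.11621 − 6221.6 = 38418 − 6221.6 = 32196 kPa
Z = PV_m/(RT) = (32196)(0.1485)/((8.314)(537)) = 4781.1/4464.6 = 1.071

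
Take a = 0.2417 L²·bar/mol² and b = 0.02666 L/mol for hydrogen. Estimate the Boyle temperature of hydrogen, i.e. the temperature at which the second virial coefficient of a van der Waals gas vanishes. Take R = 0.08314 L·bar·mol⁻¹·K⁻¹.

For a van der Waals gas the second virial coefficient B₂ = b − a/(RT) vanishes at T_B = a/(Rb).
T_B = 0.2417/(0.08314×0.02666) = 0.2417/0.0022165 = 109.0 K

T_B ≈ 109.0 K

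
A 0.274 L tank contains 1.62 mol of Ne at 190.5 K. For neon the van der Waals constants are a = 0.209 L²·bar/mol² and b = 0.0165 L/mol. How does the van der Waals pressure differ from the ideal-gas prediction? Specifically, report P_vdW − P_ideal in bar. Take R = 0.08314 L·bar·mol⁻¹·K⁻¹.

Ideal: P_ideal = nRT/V = (1.62)(0.08314)(190.5)/0.274 = 93.6417 bar
vdW: P = nRT/(V − nb) − a n²/V² = 25.6578/0.247270 − 0.548500/0.0750760 = 103.764 − 7.30593 = 96.458 bar
ΔP = 96.458 − 93.6417 = 2.82 bar

ΔP ≈ 2.82 bar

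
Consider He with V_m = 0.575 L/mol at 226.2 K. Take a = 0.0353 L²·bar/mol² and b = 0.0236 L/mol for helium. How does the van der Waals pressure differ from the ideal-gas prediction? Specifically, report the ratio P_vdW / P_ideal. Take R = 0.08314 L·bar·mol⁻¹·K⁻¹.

P_vdW / P_ideal ≈ 1.040

Ideal: P_ideal = RT/V_m = (0.08314)(226.2)/0.575 = 32.7066 bar
vdW: P = RT/(V_m − b) − a/V_m² = 18.8063/0.551400 − 0.0353/0.330625 = 34.1065 − 0.106767 = 33.9997 bar
Ratio = 33.9997/32.7066 = 1.040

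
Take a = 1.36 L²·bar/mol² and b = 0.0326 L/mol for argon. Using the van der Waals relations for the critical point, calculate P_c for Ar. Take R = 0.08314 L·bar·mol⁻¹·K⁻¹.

P_c ≈ 47.40 bar

For a van der Waals gas, P_c = a/(27b²).
P_c = 1.36/(27×(0.0326)²) = 1.36/0.028695 = 47.40 bar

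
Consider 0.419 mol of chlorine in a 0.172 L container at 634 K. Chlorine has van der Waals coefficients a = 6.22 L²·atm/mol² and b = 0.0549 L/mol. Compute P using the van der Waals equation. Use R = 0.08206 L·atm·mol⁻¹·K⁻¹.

P = nRT/(V − nb) − a n²/V²
nRT/(V − nb) = (0.419)(0.08206)(634)/(0.172 − 0.419×0.0549) = 21.799/0.14900 = 146.30 atm
a n²/V² = (6.22)(0.419)²/(0.172)² = 36.911 atm
P = 146.30 − 36.911 = 109.4 atm

P ≈ 109.4 atm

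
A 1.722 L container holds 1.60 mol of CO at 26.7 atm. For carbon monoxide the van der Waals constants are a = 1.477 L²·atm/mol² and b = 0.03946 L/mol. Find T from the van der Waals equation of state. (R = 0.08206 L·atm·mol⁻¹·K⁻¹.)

T = (P + a n²/V²)(V − nb)/(nR)
P + a n²/V² = 26.7 + (1.477)(1.60)²/(1.722)² = 27.975 atm
V − nb = 1.722 − (1.60)(0.03946) = 1.6589 L
T = (27.975)(1.6589)/((1.60)(0.08206)) = 353.5 K

T ≈ 353.5 K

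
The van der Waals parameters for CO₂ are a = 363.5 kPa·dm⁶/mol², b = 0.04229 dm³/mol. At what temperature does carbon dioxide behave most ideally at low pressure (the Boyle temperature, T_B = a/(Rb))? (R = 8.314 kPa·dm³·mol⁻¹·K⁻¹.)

For a van der Waals gas the second virial coefficient B₂ = b − a/(RT) vanishes at T_B = a/(Rb).
T_B = 363.5/(8.314×0.04229) = 363.5/0.35160 = 1034 K

T_B ≈ 1034 K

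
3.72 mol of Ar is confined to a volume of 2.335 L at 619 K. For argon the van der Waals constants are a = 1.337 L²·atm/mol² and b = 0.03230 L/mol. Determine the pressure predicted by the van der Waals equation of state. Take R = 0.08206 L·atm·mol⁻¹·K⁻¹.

P = nRT/(V − nb) − a n²/V²
nRT/(V − nb) = (3.72)(0.08206)(619)/(2.335 − 3.72×0.03230) = 188.96/2.2148 = 85.317 atm
a n²/V² = (1.337)(3.72)²/(2.335)² = 3.3935 atm
P = 85.317 − 3.3935 = 81.92 atm

P ≈ 81.92 atm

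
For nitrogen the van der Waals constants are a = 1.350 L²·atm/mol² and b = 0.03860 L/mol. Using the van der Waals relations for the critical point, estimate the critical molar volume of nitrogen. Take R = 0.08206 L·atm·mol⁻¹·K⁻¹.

For a van der Waals gas, V_m,c = 3b.
V_m,c = 3×0.03860 = 0.1158 L/mol

V_m,c ≈ 0.1158 L/mol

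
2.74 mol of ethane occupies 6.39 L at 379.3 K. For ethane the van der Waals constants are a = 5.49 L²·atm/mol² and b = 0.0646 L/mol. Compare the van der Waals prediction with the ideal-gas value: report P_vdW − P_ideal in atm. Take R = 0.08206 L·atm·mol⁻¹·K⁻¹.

ΔP ≈ -0.629 atm

Ideal: P_ideal = nRT/V = (2.74)(0.08206)(379.3)/6.39 = 13.3464 atm
vdW: P = nRT/(V − nb) − a n²/V² = 85.2835/6.21300 − 41.2167/40.8321 = 13.7266 − 1.00942 = 12.7172 atm
ΔP = 12.7172 − 13.3464 = -0.629 atm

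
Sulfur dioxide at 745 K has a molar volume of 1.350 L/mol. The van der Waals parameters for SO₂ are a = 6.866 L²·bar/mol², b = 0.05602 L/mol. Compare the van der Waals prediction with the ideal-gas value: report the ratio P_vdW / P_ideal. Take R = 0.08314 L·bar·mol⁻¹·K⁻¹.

Ideal: P_ideal = RT/V_m = (0.08314)(745)/1.350 = 45.8810 bar
vdW: P = RT/(V_m − b) − a/V_m² = 61.9393/1.29398 − 6.866/1.82250 = 47.8673 − 3.76735 = 44.1000 bar
Ratio = 44.1000/45.8810 = 0.9612

P_vdW / P_ideal ≈ 0.9612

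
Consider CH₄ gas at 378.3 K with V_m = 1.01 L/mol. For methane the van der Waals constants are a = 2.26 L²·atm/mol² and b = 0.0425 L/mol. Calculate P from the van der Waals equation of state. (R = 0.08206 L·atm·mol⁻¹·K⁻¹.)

P = RT/(V_m − b) − a/V_m²
RT/(V_m − b) = (0.08206)(378.3)/(1.01 − 0.0425) = 31.043/0.96750 = 32.086 atm
a/V_m² = 2.26/(1.01)² = 2.2155 atm
P = 32.086 − 2.2155 = 29.87 atm

P ≈ 29.87 atm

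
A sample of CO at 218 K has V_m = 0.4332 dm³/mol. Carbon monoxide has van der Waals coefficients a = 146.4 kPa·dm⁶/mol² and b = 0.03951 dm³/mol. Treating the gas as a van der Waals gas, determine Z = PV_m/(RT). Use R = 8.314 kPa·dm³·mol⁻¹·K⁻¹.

Z ≈ 0.9139

P = RT/(V_m − b) − a/V_m² = (8.314)(218)/(0.4332 − 0.03951) − 146.4/(0.4332)²
  = 1812.5/0.39369 − 780.12 = 4603.9 − 780.12 = 3823.8 kPa
Z = PV_m/(RT) = (3823.8)(0.4332)/((8.314)(218)) = 1656.5/1812.5 = 0.9139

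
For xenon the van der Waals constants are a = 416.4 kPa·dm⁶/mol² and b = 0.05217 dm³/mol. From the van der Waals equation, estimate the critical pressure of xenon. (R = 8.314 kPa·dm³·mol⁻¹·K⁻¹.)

For a van der Waals gas, P_c = a/(27b²).
P_c = 416.4/(27×(0.05217)²) = 416.4/0.073486 = 5666 kPa

P_c ≈ 5666 kPa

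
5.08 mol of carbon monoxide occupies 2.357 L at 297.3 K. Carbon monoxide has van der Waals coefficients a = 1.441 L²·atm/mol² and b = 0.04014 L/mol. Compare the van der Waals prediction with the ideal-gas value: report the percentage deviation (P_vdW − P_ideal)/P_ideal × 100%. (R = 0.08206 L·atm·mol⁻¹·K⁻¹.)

Ideal: P_ideal = nRT/V = (5.08)(0.08206)(297.3)/2.357 = 52.5812 atm
vdW: P = nRT/(V − nb) − a n²/V² = 123.934/2.15309 − 37.1870/5.55545 = 57.5610 − 6.69379 = 50.8672 atm
% deviation = (50.8672 − 52.5812)/52.5812 × 100% = -3.26%

-3.26 %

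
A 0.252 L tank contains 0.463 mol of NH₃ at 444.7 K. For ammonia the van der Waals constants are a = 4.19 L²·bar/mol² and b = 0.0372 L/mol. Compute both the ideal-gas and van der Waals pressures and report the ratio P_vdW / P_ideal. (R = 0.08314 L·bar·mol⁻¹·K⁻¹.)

P_vdW / P_ideal ≈ 0.8651

Ideal: P_ideal = nRT/V = (0.463)(0.08314)(444.7)/0.252 = 67.9294 bar
vdW: P = nRT/(V − nb) − a n²/V² = 17.1182/0.234776 − 0.898206/0.0635040 = 72.9129 − 14.1441 = 58.7688 bar
Ratio = 58.7688/67.9294 = 0.8651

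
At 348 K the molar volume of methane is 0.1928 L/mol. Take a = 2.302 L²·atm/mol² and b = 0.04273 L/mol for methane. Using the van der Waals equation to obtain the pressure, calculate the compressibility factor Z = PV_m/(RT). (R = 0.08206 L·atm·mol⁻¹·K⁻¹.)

P = RT/(V_m − b) − a/V_m² = (0.08206)(348)/(0.1928 − 0.04273) − 2.302/(0.1928)²
  = 28.557/0.15007 − 61.929 = 190.29 − 61.929 = 128.36 atm
Z = PV_m/(RT) = (128.36)(0.1928)/((0.08206)(348)) = 24.748/28.557 = 0.8666

Z ≈ 0.8666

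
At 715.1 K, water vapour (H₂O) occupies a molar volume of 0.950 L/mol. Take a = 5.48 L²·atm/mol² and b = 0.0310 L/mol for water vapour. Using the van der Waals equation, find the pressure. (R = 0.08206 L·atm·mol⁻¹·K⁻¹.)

P = RT/(V_m − b) − a/V_m²
RT/(V_m − b) = (0.08206)(715.1)/(0.950 − 0.0310) = 58.681/0.91900 = 63.853 atm
a/V_m² = 5.48/(0.950)² = 6.0720 atm
P = 63.853 − 6.0720 = 57.78 atm

P ≈ 57.78 atm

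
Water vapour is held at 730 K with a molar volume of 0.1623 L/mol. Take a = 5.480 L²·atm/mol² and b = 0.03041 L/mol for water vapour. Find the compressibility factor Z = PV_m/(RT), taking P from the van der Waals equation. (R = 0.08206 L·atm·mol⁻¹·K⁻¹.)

P = RT/(V_m − b) − a/V_m² = (0.08206)(730)/(0.1623 − 0.03041) − 5.480/(0.1623)²
  = 59.904/0.13189 − 208.04 = 454.20 − 208.04 = 246.16 atm
Z = PV_m/(RT) = (246.16)(0.1623)/((0.08206)(730)) = 39.952/59.904 = 0.6669

Z ≈ 0.6669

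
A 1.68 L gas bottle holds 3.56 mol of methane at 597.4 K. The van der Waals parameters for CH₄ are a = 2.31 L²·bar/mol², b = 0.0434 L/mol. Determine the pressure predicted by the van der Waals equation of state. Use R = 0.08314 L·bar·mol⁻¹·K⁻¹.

P = nRT/(V − nb) − a n²/V²
nRT/(V − nb) = (3.56)(0.08314)(597.4)/(1.68 − 3.56×0.0434) = 176.82/1.5255 = 115.91 bar
a n²/V² = (2.31)(3.56)²/(1.68)² = 10.373 bar
P = 115.91 − 10.373 = 105.5 bar

P ≈ 105.5 bar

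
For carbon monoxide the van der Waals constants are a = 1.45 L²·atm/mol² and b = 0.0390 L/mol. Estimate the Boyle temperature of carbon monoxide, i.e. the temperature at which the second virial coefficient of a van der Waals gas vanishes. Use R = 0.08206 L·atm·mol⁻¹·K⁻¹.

For a van der Waals gas the second virial coefficient B₂ = b − a/(RT) vanishes at T_B = a/(Rb).
T_B = 1.45/(0.08206×0.0390) = 1.45/0.0032003 = 453.1 K

T_B ≈ 453.1 K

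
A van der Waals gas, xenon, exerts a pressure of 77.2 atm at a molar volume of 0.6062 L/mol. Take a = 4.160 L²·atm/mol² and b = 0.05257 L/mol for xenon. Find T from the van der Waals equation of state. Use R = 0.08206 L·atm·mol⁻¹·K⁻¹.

T ≈ 597.2 K

T = (P + a/V_m²)(V_m − b)/R
P + a/V_m² = 77.2 + 4.160/(0.6062)² = 88.520 atm
V_m − b = 0.6062 − 0.05257 = 0.55363 L/mol
T = (88.520)(0.55363)/0.08206 = 597.2 K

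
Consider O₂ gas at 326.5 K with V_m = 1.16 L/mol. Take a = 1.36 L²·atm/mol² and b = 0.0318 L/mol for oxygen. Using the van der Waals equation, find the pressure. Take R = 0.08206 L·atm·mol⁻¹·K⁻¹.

P = RT/(V_m − b) − a/V_m²
RT/(V_m − b) = (0.08206)(326.5)/(1.16 − 0.0318) = 26.793/1.1282 = 23.748 atm
a/V_m² = 1.36/(1.16)² = 1.0107 atm
P = 23.748 − 1.0107 = 22.74 atm

P ≈ 22.74 atm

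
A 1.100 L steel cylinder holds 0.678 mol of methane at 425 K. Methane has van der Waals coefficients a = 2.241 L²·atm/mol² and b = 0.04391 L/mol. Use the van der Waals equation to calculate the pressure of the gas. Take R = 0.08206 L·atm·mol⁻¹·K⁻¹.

P = nRT/(V − nb) − a n²/V²
nRT/(V − nb) = (0.678)(0.08206)(425)/(1.100 − 0.678×0.04391) = 23.646/1.0702 = 22.095 atm
a n²/V² = (2.241)(0.678)²/(1.100)² = 0.85137 atm
P = 22.095 − 0.85137 = 21.24 atm

P ≈ 21.24 atm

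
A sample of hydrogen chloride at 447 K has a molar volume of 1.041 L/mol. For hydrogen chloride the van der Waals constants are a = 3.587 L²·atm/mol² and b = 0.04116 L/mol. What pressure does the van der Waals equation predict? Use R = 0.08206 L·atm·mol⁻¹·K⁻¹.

P = RT/(V_m − b) − a/V_m²
RT/(V_m − b) = (0.08206)(447)/(1.041 − 0.04116) = 36.681/0.99984 = 36.687 atm
a/V_m² = 3.587/(1.041)² = 3.3100 atm
P = 36.687 − 3.3100 = 33.38 atm

P ≈ 33.38 atm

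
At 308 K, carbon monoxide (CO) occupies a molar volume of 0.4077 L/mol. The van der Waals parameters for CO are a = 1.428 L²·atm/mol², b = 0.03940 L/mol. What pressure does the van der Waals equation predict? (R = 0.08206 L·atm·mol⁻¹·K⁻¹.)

P ≈ 60.03 atm

P = RT/(V_m − b) − a/V_m²
RT/(V_m − b) = (0.08206)(308)/(0.4077 − 0.03940) = 25.274/0.36830 = 68.623 atm
a/V_m² = 1.428/(0.4077)² = 8.5911 atm
P = 68.623 − 8.5911 = 60.03 atm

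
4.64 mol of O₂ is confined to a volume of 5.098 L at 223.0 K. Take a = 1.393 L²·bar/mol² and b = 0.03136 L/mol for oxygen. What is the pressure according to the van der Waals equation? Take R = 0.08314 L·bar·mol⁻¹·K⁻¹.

P = nRT/(V − nb) − a n²/V²
nRT/(V − nb) = (4.64)(0.08314)(223.0)/(5.098 − 4.64×0.03136) = 86.027/4.9525 = 17.370 bar
a n²/V² = (1.393)(4.64)²/(5.098)² = 1.1540 bar
P = 17.370 − 1.1540 = 16.22 bar

P ≈ 16.22 bar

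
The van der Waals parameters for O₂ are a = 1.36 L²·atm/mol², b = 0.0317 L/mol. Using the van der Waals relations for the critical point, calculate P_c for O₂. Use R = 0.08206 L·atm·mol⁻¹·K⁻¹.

P_c ≈ 50.13 atm

For a van der Waals gas, P_c = a/(27b²).
P_c = 1.36/(27×(0.0317)²) = 1.36/0.027132 = 50.13 atm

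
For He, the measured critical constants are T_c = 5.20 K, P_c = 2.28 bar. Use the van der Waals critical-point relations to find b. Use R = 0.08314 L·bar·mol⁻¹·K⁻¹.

b ≈ 0.02370 L/mol

From T_c = 8a/(27Rb) and P_c = a/(27b²): b = R T_c/(8 P_c).
b = (0.08314)(5.20)/(8×2.28) = 0.43233/18.240 = 0.02370 L/mol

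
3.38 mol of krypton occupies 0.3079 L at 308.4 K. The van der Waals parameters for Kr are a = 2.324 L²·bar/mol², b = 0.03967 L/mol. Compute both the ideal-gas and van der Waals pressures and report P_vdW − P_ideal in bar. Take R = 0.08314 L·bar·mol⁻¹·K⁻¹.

Ideal: P_ideal = nRT/V = (3.38)(0.08314)(308.4)/0.3079 = 281.470 bar
vdW: P = nRT/(V − nb) − a n²/V² = 86.6645/0.173815 − 26.5503/0.0948024 = 498.602 − 280.059 = 218.543 bar
ΔP = 218.543 − 281.470 = -62.93 bar

ΔP ≈ -62.93 bar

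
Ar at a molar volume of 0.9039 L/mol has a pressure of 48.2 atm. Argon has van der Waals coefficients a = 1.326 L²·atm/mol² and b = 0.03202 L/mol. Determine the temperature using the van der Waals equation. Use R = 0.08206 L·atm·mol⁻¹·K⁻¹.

T = (P + a/V_m²)(V_m − b)/R
P + a/V_m² = 48.2 + 1.326/(0.9039)² = 49.823 atm
V_m − b = 0.9039 − 0.03202 = 0.87188 L/mol
T = (49.823)(0.87188)/0.08206 = 529.4 K

T ≈ 529.4 K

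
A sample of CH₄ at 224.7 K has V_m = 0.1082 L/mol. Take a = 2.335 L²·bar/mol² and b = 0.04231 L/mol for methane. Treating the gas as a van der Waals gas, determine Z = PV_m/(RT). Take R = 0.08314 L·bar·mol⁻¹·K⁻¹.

Z ≈ 0.4870

P = RT/(V_m − b) − a/V_m² = (0.08314)(224.7)/(0.1082 − 0.04231) − 2.335/(0.1082)²
  = 18.682/0.065890 − 199.45 = 283.53 − 199.45 = 84.08 bar
Z = PV_m/(RT) = (84.08)(0.1082)/((0.08314)(224.7)) = 9.0975/18.682 = 0.4870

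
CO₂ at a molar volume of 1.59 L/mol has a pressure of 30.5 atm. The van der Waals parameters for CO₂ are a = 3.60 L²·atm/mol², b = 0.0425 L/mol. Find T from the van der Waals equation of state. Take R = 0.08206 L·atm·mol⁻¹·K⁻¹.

T ≈ 602.0 K

T = (P + a/V_m²)(V_m − b)/R
P + a/V_m² = 30.5 + 3.60/(1.59)² = 31.924 atm
V_m − b = 1.59 − 0.0425 = 1.5475 L/mol
T = (31.924)(1.5475)/0.08206 = 602.0 K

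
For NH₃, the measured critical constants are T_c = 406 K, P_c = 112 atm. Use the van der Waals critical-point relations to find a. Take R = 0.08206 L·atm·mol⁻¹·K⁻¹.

a ≈ 4.181 L²·atm/mol²

From T_c = 8a/(27Rb) and P_c = a/(27b²): a = 27 R² T_c²/(64 P_c).
a = 27×(0.08206)²×(406)²/(64×112) = 29969/7168.0 = 4.181 L²·atm/mol²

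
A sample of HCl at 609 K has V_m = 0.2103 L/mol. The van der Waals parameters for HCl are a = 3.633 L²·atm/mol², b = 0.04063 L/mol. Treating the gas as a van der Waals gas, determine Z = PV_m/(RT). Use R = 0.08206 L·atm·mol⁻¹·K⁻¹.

Z ≈ 0.8938

P = RT/(V_m − b) − a/V_m² = (0.08206)(609)/(0.2103 − 0.04063) − 3.633/(0.2103)²
  = 49.975/0.16967 − 82.146 = 294.54 − 82.146 = 212.39 atm
Z = PV_m/(RT) = (212.39)(0.2103)/((0.08206)(609)) = 44.666/49.975 = 0.8938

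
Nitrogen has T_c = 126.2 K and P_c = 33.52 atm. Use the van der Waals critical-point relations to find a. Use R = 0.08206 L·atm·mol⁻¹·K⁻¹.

From T_c = 8a/(27Rb) and P_c = a/(27b²): a = 27 R² T_c²/(64 P_c).
a = 27×(0.08206)²×(126.2)²/(64×33.52) = 2895.6/2145.3 = 1.350 L²·atm/mol²

a ≈ 1.350 L²·atm/mol²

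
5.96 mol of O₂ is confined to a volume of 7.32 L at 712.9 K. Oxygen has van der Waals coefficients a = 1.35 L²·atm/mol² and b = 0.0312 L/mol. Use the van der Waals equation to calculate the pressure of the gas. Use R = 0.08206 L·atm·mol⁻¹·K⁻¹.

P = nRT/(V − nb) − a n²/V²
nRT/(V − nb) = (5.96)(0.08206)(712.9)/(7.32 − 5.96×0.0312) = 348.66/7.1340 = 48.873 atm
a n²/V² = (1.35)(5.96)²/(7.32)² = 0.89496 atm
P = 48.873 − 0.89496 = 47.98 atm

P ≈ 47.98 atm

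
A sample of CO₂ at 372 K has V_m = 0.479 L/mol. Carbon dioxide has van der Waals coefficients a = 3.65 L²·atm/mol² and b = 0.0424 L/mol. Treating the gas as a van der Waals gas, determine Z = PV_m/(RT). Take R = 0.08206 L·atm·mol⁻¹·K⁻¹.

P = RT/(V_m − b) − a/V_m² = (0.08206)(372)/(0.479 − 0.0424) − 3.65/(0.479)²
  = 30.526/0.43660 − 15.908 = 69.918 − 15.908 = 54.010 atm
Z = PV_m/(RT) = (54.010)(0.479)/((0.08206)(372)) = 25.871/30.526 = 0.8475

Z ≈ 0.8475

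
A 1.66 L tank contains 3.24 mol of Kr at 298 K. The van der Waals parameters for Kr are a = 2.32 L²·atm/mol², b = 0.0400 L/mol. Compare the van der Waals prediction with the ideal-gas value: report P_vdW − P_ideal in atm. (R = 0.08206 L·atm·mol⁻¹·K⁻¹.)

Ideal: P_ideal = nRT/V = (3.24)(0.08206)(298)/1.66 = 47.7293 atm
vdW: P = nRT/(V − nb) − a n²/V² = 79.2306/1.53040 − 24.3544/2.75560 = 51.7712 − 8.83815 = 42.9331 atm
ΔP = 42.9331 − 47.7293 = -4.796 atm

ΔP ≈ -4.796 atm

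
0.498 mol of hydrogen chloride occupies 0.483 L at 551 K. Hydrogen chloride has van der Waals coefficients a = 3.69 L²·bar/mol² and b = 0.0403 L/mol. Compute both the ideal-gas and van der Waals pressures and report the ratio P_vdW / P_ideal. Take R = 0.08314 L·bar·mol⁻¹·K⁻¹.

Ideal: P_ideal = nRT/V = (0.498)(0.08314)(551)/0.483 = 47.2328 bar
vdW: P = nRT/(V − nb) − a n²/V² = 22.8134/0.462931 − 0.915135/0.233289 = 49.2803 − 3.92275 = 45.3576 bar
Ratio = 45.3576/47.2328 = 0.9603

P_vdW / P_ideal ≈ 0.9603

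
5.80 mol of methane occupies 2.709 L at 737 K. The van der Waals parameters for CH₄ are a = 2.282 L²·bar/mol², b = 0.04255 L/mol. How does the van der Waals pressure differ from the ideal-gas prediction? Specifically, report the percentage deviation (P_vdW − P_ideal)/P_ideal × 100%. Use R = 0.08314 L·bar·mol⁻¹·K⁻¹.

Ideal: P_ideal = nRT/V = (5.80)(0.08314)(737)/2.709 = 131.189 bar
vdW: P = nRT/(V − nb) − a n²/V² = 355.390/2.46221 − 76.7665/7.33868 = 144.338 − 10.4605 = 133.878 bar
% deviation = (133.878 − 131.189)/131.189 × 100% = 2.05%

2.05 %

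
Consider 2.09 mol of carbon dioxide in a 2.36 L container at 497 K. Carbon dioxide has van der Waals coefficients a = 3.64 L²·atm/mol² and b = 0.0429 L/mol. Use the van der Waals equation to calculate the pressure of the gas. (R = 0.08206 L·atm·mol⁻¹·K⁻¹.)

P = nRT/(V − nb) − a n²/V²
nRT/(V − nb) = (2.09)(0.08206)(497)/(2.36 − 2.09×0.0429) = 85.238/2.2703 = 37.545 atm
a n²/V² = (3.64)(2.09)²/(2.36)² = 2.8548 atm
P = 37.545 − 2.8548 = 34.69 atm

P ≈ 34.69 atm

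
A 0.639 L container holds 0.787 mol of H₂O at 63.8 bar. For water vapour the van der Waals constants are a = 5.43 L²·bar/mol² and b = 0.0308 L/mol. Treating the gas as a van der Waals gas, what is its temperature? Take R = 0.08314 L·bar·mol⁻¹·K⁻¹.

T ≈ 676.8 K

T = (P + a n²/V²)(V − nb)/(nR)
P + a n²/V² = 63.8 + (5.43)(0.787)²/(0.639)² = 72.037 bar
V − nb = 0.639 − (0.787)(0.0308) = 0.61476 L
T = (72.037)(0.61476)/((0.787)(0.08314)) = 676.8 K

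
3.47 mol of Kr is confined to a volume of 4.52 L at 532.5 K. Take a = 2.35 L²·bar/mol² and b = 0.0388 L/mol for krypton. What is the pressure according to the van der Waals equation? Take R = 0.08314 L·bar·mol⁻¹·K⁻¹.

P ≈ 33.65 bar

P = nRT/(V − nb) − a n²/V²
nRT/(V − nb) = (3.47)(0.08314)(532.5)/(4.52 − 3.47×0.0388) = 153.62/4.3854 = 35.030 bar
a n²/V² = (2.35)(3.47)²/(4.52)² = 1.3850 bar
P = 35.030 − 1.3850 = 33.65 bar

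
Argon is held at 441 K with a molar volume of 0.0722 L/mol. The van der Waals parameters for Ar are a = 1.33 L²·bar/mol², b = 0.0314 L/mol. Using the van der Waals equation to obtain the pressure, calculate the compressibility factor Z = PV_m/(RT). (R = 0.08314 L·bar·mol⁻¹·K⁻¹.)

Z ≈ 1.267

P = RT/(V_m − b) − a/V_m² = (0.08314)(441)/(0.0722 − 0.0314) − 1.33/(0.0722)²
  = 36.665/0.040800 − 255.14 = 898.65 − 255.14 = 643.51 bar
Z = PV_m/(RT) = (643.51)(0.0722)/((0.08314)(441)) = 46.461/36.665 = 1.267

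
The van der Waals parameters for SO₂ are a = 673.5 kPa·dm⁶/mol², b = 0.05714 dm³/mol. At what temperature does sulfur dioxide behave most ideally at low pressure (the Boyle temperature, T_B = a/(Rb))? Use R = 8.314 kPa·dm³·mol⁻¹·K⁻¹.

T_B ≈ 1418 K

For a van der Waals gas the second virial coefficient B₂ = b − a/(RT) vanishes at T_B = a/(Rb).
T_B = 673.5/(8.314×0.05714) = 673.5/0.47506 = 1418 K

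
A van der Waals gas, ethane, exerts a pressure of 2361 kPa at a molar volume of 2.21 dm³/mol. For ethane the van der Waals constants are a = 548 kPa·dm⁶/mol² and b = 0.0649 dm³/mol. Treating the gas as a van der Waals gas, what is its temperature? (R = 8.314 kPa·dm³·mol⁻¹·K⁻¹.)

T = (P + a/V_m²)(V_m − b)/R
P + a/V_m² = 2361 + 548/(2.21)² = 2473.2 kPa
V_m − b = 2.21 − 0.0649 = 2.1451 dm³/mol
T = (2473.2)(2.1451)/8.314 = 638.1 K

T ≈ 638.1 K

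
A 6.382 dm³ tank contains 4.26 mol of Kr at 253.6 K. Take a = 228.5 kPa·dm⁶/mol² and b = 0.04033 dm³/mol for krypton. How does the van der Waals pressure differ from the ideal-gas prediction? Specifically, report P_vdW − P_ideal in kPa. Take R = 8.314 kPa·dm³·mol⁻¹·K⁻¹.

Ideal: P_ideal = nRT/V = (4.26)(8.314)(253.6)/6.382 = 1407.38 kPa
vdW: P = nRT/(V − nb) − a n²/V² = 8981.91/6.21019 − 4146.73/40.7299 = 1446.32 − 101.810 = 1344.51 kPa
ΔP = 1344.51 − 1407.38 = -62.9 kPa

ΔP ≈ -62.9 kPa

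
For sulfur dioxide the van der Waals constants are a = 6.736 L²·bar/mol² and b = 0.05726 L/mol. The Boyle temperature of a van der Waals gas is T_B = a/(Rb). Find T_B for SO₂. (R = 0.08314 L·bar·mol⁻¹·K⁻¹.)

T_B ≈ 1415 K

For a van der Waals gas the second virial coefficient B₂ = b − a/(RT) vanishes at T_B = a/(Rb).
T_B = 6.736/(0.08314×0.05726) = 6.736/0.0047606 = 1415 K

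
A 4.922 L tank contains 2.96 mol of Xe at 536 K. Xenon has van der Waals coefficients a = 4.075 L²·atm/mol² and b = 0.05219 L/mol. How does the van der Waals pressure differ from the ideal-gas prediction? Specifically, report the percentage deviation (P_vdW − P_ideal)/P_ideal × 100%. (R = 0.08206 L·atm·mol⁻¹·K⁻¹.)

-2.33 %

Ideal: P_ideal = nRT/V = (2.96)(0.08206)(536)/4.922 = 26.4513 atm
vdW: P = nRT/(V − nb) − a n²/V² = 130.193/4.76752 − 35.7035/24.2261 = 27.3083 − 1.47376 = 25.8345 atm
% deviation = (25.8345 − 26.4513)/26.4513 × 100% = -2.33%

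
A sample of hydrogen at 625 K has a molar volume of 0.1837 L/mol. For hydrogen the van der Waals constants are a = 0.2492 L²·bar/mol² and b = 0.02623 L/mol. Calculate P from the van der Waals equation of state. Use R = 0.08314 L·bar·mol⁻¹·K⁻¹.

P = RT/(V_m − b) − a/V_m²
RT/(V_m − b) = (0.08314)(625)/(0.1837 − 0.02623) = 51.963/0.15747 = 329.99 bar
a/V_m² = 0.2492/(0.1837)² = 7.3846 bar
P = 329.99 − 7.3846 = 322.6 bar

P ≈ 322.6 bar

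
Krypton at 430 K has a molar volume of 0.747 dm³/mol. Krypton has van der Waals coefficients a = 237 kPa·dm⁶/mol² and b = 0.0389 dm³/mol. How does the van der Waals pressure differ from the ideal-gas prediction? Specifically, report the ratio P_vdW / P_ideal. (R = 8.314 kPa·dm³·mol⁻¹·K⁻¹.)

P_vdW / P_ideal ≈ 0.9662

Ideal: P_ideal = RT/V_m = (8.314)(430)/0.747 = 4785.84 kPa
vdW: P = RT/(V_m − b) − a/V_m² = 3575.02/0.708100 − 237/0.558009 = 5048.75 − 424.724 = 4624.03 kPa
Ratio = 4624.03/4785.84 = 0.9662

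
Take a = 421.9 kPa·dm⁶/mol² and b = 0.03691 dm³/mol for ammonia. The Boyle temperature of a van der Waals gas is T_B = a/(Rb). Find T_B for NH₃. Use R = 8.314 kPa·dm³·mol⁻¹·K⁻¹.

T_B ≈ 1375 K

For a van der Waals gas the second virial coefficient B₂ = b − a/(RT) vanishes at T_B = a/(Rb).
T_B = 421.9/(8.314×0.03691) = 421.9/0.30687 = 1375 K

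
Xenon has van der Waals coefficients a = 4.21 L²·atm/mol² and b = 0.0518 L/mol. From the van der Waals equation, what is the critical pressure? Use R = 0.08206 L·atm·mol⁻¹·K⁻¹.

For a van der Waals gas, P_c = a/(27b²).
P_c = 4.21/(27×(0.0518)²) = 4.21/0.072447 = 58.11 atm

P_c ≈ 58.11 atm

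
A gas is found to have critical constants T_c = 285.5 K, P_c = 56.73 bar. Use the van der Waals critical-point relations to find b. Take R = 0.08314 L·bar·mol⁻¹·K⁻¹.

b ≈ 0.05230 L/mol

From T_c = 8a/(27Rb) and P_c = a/(27b²): b = R T_c/(8 P_c).
b = (0.08314)(285.5)/(8×56.73) = 23.736/453.84 = 0.05230 L/mol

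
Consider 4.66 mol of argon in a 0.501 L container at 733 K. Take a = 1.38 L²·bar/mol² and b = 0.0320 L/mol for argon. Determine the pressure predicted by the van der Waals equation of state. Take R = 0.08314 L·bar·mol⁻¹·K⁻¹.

P ≈ 687.7 bar

P = nRT/(V − nb) − a n²/V²
nRT/(V − nb) = (4.66)(0.08314)(733)/(0.501 − 4.66×0.0320) = 283.99/0.35188 = 807.06 bar
a n²/V² = (1.38)(4.66)²/(0.501)² = 119.39 bar
P = 807.06 − 119.39 = 687.7 bar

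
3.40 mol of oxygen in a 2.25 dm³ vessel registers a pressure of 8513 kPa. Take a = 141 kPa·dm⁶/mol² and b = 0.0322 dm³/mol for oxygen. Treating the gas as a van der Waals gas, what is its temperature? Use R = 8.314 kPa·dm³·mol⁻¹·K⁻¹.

T ≈ 669.0 K

T = (P + a n²/V²)(V − nb)/(nR)
P + a n²/V² = 8513 + (141)(3.40)²/(2.25)² = 8835.0 kPa
V − nb = 2.25 − (3.40)(0.0322) = 2.1405 dm³
T = (8835.0)(2.1405)/((3.40)(8.314)) = 669.0 K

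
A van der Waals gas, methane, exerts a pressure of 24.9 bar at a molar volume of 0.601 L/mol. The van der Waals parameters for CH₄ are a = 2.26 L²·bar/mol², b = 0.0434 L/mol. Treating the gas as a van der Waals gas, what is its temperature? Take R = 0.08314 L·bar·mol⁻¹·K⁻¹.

T = (P + a/V_m²)(V_m − b)/R
P + a/V_m² = 24.9 + 2.26/(0.601)² = 31.157 bar
V_m − b = 0.601 − 0.0434 = 0.55760 L/mol
T = (31.157)(0.55760)/0.08314 = 209.0 K

T ≈ 209.0 K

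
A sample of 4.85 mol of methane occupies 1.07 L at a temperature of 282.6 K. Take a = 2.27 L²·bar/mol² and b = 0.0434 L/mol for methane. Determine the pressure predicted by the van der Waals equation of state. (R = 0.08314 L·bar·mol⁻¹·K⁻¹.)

P = nRT/(V − nb) − a n²/V²
nRT/(V − nb) = (4.85)(0.08314)(282.6)/(1.07 − 4.85×0.0434) = 113.95/0.85951 = 132.58 bar
a n²/V² = (2.27)(4.85)²/(1.07)² = 46.638 bar
P = 132.58 − 46.638 = 85.94 bar

P ≈ 85.94 bar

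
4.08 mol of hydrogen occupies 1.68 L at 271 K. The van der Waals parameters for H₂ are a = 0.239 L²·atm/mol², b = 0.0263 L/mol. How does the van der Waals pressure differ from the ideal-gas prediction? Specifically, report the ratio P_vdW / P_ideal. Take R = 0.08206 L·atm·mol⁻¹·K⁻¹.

Ideal: P_ideal = nRT/V = (4.08)(0.08206)(271)/1.68 = 54.0072 atm
vdW: P = nRT/(V − nb) − a n²/V² = 90.7321/1.57270 − 3.97849/2.82240 = 57.6919 − 1.40961 = 56.2823 atm
Ratio = 56.2823/54.0072 = 1.042

P_vdW / P_ideal ≈ 1.042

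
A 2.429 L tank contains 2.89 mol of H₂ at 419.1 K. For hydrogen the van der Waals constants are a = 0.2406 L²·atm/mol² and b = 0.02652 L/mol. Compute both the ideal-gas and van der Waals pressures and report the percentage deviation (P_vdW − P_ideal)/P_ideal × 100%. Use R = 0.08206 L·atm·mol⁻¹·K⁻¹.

Ideal: P_ideal = nRT/V = (2.89)(0.08206)(419.1)/2.429 = 40.9185 atm
vdW: P = nRT/(V − nb) − a n²/V² = 99.3910/2.35236 − 2.00952/5.90004 = 42.2516 − 0.340594 = 41.9110 atm
% deviation = (41.9110 − 40.9185)/40.9185 × 100% = 2.43%

2.43 %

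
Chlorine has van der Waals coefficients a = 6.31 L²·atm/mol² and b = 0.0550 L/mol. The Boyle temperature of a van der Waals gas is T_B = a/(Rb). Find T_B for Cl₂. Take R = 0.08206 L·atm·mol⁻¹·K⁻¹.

T_B ≈ 1398 K

For a van der Waals gas the second virial coefficient B₂ = b − a/(RT) vanishes at T_B = a/(Rb).
T_B = 6.31/(0.08206×0.0550) = 6.31/0.0045133 = 1398 K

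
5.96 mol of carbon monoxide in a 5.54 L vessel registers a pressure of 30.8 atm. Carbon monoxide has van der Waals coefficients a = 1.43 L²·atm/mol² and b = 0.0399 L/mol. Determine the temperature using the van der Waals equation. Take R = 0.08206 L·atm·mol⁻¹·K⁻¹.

T = (P + a n²/V²)(V − nb)/(nR)
P + a n²/V² = 30.8 + (1.43)(5.96)²/(5.54)² = 32.455 atm
V − nb = 5.54 − (5.96)(0.0399) = 5.3022 L
T = (32.455)(5.3022)/((5.96)(0.08206)) = 351.9 K

T ≈ 351.9 K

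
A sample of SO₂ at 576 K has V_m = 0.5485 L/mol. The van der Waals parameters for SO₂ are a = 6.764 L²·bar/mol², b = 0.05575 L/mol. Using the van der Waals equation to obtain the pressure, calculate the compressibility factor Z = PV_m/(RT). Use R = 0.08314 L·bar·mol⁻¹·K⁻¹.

Z ≈ 0.8556

P = RT/(V_m − b) − a/V_m² = (0.08314)(576)/(0.5485 − 0.05575) − 6.764/(0.5485)²
  = 47.889/0.49275 − 22.483 = 97.187 − 22.483 = 74.704 bar
Z = PV_m/(RT) = (74.704)(0.5485)/((0.08314)(576)) = 40.975/47.889 = 0.8556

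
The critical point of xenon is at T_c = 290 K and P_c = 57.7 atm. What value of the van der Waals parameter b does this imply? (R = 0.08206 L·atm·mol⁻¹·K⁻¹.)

From T_c = 8a/(27Rb) and P_c = a/(27b²): b = R T_c/(8 P_c).
b = (0.08206)(290)/(8×57.7) = 23.797/461.60 = 0.05155 L/mol

b ≈ 0.05155 L/mol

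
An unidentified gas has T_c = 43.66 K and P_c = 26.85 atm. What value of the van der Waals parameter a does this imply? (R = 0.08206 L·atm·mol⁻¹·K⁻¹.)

a ≈ 0.2017 L²·atm/mol²

From T_c = 8a/(27Rb) and P_c = a/(27b²): a = 27 R² T_c²/(64 P_c).
a = 27×(0.08206)²×(43.66)²/(64×26.85) = 346.57/1718.4 = 0.2017 L²·atm/mol²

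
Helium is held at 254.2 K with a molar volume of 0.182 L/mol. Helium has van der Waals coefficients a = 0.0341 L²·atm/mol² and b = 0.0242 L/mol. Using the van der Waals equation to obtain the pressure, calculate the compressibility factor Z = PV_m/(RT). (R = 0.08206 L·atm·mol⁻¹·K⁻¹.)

Z ≈ 1.144

P = RT/(V_m − b) − a/V_m² = (0.08206)(254.2)/(0.182 − 0.0242) − 0.0341/(0.182)²
  = 20.860/0.15780 − 1.0295 = 132.19 − 1.0295 = 131.16 atm
Z = PV_m/(RT) = (131.16)(0.182)/((0.08206)(254.2)) = 23.871/20.860 = 1.144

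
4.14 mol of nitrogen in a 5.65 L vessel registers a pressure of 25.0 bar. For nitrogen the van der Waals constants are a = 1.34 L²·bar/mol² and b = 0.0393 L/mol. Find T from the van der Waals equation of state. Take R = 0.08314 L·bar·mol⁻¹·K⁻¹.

T ≈ 410.0 K

T = (P + a n²/V²)(V − nb)/(nR)
P + a n²/V² = 25.0 + (1.34)(4.14)²/(5.65)² = 25.719 bar
V − nb = 5.65 − (4.14)(0.0393) = 5.4873 L
T = (25.719)(5.4873)/((4.14)(0.08314)) = 410.0 K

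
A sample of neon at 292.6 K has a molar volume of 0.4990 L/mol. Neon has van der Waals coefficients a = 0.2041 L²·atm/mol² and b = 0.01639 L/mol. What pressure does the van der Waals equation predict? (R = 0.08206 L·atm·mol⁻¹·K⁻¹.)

P = RT/(V_m − b) − a/V_m²
RT/(V_m − b) = (0.08206)(292.6)/(0.4990 − 0.01639) = 24.011/0.48261 = 49.752 atm
a/V_m² = 0.2041/(0.4990)² = 0.81968 atm
P = 49.752 − 0.81968 = 48.93 atm

P ≈ 48.93 atm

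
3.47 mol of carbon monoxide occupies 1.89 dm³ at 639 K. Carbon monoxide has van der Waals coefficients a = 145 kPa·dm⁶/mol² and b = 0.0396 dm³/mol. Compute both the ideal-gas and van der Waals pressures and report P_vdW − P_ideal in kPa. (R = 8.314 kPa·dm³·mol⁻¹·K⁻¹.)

ΔP ≈ 276 kPa

Ideal: P_ideal = nRT/V = (3.47)(8.314)(639)/1.89 = 9753.91 kPa
vdW: P = nRT/(V − nb) − a n²/V² = 18434.9/1.75259 − 1745.93/3.57210 = 10518.7 − 488.769 = 10029.9 kPa
ΔP = 10029.9 − 9753.91 = 276 kPa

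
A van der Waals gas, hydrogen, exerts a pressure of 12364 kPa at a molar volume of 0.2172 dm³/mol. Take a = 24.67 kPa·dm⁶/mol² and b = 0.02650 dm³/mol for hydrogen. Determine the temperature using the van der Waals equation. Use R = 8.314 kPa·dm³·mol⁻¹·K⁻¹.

T = (P + a/V_m²)(V_m − b)/R
P + a/V_m² = 12364 + 24.67/(0.2172)² = 12887 kPa
V_m − b = 0.2172 − 0.02650 = 0.19070 dm³/mol
T = (12887)(0.19070)/8.314 = 295.6 K

T ≈ 295.6 K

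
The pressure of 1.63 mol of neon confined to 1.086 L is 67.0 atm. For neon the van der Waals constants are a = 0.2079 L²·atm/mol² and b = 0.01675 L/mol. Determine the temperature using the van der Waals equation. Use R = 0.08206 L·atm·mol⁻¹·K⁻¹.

T ≈ 534.0 K

T = (P + a n²/V²)(V − nb)/(nR)
P + a n²/V² = 67.0 + (0.2079)(1.63)²/(1.086)² = 67.468 atm
V − nb = 1.086 − (1.63)(0.01675) = 1.0587 L
T = (67.468)(1.0587)/((1.63)(0.08206)) = 534.0 K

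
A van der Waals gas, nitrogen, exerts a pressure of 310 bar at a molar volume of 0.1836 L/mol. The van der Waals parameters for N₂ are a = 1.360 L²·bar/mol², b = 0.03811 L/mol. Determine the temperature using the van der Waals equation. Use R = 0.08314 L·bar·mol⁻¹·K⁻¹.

T ≈ 613.1 K

T = (P + a/V_m²)(V_m − b)/R
P + a/V_m² = 310 + 1.360/(0.1836)² = 350.35 bar
V_m − b = 0.1836 − 0.03811 = 0.14549 L/mol
T = (350.35)(0.14549)/0.08314 = 613.1 K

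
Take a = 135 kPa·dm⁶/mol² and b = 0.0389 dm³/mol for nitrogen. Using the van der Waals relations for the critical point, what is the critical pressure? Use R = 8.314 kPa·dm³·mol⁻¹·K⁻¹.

For a van der Waals gas, P_c = a/(27b²).
P_c = 135/(27×(0.0389)²) = 135/0.040857 = 3304 kPa

P_c ≈ 3304 kPa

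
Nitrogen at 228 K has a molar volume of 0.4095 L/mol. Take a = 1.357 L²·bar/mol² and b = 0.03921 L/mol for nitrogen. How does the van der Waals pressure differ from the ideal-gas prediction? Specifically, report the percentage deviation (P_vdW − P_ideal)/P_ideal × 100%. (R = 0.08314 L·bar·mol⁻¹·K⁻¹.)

Ideal: P_ideal = RT/V_m = (0.08314)(228)/0.4095 = 46.2904 bar
vdW: P = RT/(V_m − b) − a/V_m² = 18.9559/0.370290 − 1.357/0.167690 = 51.1920 − 8.09231 = 43.0997 bar
% deviation = (43.0997 − 46.2904)/46.2904 × 100% = -6.89%

-6.89 %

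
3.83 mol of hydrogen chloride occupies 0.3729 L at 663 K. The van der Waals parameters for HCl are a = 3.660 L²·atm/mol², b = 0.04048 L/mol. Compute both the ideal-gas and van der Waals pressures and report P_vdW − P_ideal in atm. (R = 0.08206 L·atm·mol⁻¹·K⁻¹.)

ΔP ≈ 11.56 atm

Ideal: P_ideal = nRT/V = (3.83)(0.08206)(663)/0.3729 = 558.794 atm
vdW: P = nRT/(V − nb) − a n²/V² = 208.374/0.217862 − 53.6882/0.139054 = 956.449 − 386.096 = 570.353 atm
ΔP = 570.353 − 558.794 = 11.56 atm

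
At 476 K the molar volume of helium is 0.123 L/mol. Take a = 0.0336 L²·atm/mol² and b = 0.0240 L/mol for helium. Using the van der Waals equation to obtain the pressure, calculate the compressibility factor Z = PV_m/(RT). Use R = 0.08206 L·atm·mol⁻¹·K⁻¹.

P = RT/(V_m − b) − a/V_m² = (0.08206)(476)/(0.123 − 0.0240) − 0.0336/(0.123)²
  = 39.061/0.099000 − 2.2209 = 394.56 − 2.2209 = 392.34 atm
Z = PV_m/(RT) = (392.34)(0.123)/((0.08206)(476)) = 48.258/39.061 = 1.235

Z ≈ 1.235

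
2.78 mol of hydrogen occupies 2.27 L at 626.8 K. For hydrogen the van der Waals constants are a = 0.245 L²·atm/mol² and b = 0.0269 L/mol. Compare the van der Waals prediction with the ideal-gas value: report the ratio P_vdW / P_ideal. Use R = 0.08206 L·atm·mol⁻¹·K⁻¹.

P_vdW / P_ideal ≈ 1.028

Ideal: P_ideal = nRT/V = (2.78)(0.08206)(626.8)/2.27 = 62.9911 atm
vdW: P = nRT/(V − nb) − a n²/V² = 142.990/2.19522 − 1.89346/5.15290 = 65.1370 − 0.367455 = 64.7695 atm
Ratio = 64.7695/62.9911 = 1.028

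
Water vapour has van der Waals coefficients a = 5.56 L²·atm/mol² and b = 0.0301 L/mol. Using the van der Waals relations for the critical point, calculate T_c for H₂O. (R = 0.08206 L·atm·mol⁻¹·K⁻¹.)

T_c ≈ 667.0 K

For a van der Waals gas, T_c = 8a/(27Rb).
T_c = 8×5.56/(27×0.08206×0.0301) = 44.480/0.066690 = 667.0 K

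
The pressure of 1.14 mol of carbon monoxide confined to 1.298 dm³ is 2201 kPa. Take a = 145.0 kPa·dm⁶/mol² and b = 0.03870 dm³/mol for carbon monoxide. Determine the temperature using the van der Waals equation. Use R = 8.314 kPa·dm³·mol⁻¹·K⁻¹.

T = (P + a n²/V²)(V − nb)/(nR)
P + a n²/V² = 2201 + (145.0)(1.14)²/(1.298)² = 2312.8 kPa
V − nb = 1.298 − (1.14)(0.03870) = 1.2539 dm³
T = (2312.8)(1.2539)/((1.14)(8.314)) = 306.0 K

T ≈ 306.0 K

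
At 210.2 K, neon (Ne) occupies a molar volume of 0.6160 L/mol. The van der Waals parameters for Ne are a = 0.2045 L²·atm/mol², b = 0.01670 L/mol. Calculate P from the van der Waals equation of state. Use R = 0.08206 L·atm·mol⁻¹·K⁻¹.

P = RT/(V_m − b) − a/V_m²
RT/(V_m − b) = (0.08206)(210.2)/(0.6160 − 0.01670) = 17.249/0.59930 = 28.782 atm
a/V_m² = 0.2045/(0.6160)² = 0.53893 atm
P = 28.782 − 0.53893 = 28.24 atm

P ≈ 28.24 atm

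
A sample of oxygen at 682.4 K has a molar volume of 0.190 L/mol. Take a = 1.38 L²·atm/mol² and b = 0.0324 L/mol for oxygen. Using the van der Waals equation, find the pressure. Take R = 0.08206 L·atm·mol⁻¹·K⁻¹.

P = RT/(V_m − b) − a/V_m²
RT/(V_m − b) = (0.08206)(682.4)/(0.190 − 0.0324) = 55.998/0.15760 = 355.32 atm
a/V_m² = 1.38/(0.190)² = 38.227 atm
P = 355.32 − 38.227 = 317.1 atm

P ≈ 317.1 atm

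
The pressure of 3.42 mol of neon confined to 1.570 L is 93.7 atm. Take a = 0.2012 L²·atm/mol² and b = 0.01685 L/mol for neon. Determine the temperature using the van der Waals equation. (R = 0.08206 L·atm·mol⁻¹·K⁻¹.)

T ≈ 510.1 K

T = (P + a n²/V²)(V − nb)/(nR)
P + a n²/V² = 93.7 + (0.2012)(3.42)²/(1.570)² = 94.655 atm
V − nb = 1.570 − (3.42)(0.01685) = 1.5124 L
T = (94.655)(1.5124)/((3.42)(0.08206)) = 510.1 K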